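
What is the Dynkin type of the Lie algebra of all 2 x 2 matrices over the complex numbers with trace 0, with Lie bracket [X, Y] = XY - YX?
type A_1

This is sl(2), which has dimension 2^2 - 1 = 3 and rank 2 - 1 = 1 (a Cartan subalgebra is the diagonal traceless matrices). In the classification of classical Lie algebras, the special linear algebra sl(n+1) has type A_n; here n = 1, so the Dynkin diagram is a chain of 1 nodes with single edges (A_1). Hence the type is A_1.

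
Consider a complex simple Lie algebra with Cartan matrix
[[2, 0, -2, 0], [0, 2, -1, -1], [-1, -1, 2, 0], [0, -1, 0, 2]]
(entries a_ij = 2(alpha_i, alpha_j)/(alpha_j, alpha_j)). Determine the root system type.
C4

The matrix has rank 4 with 2's on the diagonal. Reading the off-diagonal entries as Dynkin edges (a single edge where a_ij = a_ji = -1; a double or triple edge where a_ij * a_ji = 2 or 3), the diagram is a chain of 4 nodes with a double edge at one end; the terminal node there is the unique long simple root (C_4). One simple-root ordering that puts it in standard form is (alpha_4, alpha_2, alpha_3, alpha_1). So the algebra is type C_4, i.e. sp(8).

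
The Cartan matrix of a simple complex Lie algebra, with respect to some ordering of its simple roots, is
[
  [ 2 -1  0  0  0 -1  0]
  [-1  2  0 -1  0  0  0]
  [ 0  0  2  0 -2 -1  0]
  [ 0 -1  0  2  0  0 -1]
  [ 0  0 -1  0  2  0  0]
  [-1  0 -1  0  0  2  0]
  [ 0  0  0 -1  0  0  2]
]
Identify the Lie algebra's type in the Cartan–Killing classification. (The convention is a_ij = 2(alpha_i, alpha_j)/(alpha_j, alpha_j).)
B7

The matrix has rank 7 with 2's on the diagonal. Reading the off-diagonal entries as Dynkin edges (a single edge where a_ij = a_ji = -1; a double or triple edge where a_ij * a_ji = 2 or 3), the diagram is a chain of 7 nodes with a double edge at one end; the terminal node there is the unique short simple root (B_7). One simple-root ordering that puts it in standard form is (alpha_7, alpha_4, alpha_2, alpha_1, alpha_6, alpha_3, alpha_5). So the algebra is type B_7, i.e. so(15).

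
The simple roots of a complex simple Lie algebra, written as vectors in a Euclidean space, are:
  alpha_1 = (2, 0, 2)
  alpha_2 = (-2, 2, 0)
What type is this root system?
type A_2

Compute the Cartan integers a_ij = 2(alpha_i, alpha_j)/(alpha_j, alpha_j); the resulting 2x2 Cartan matrix is
[[2, -1], [-1, 2]].
All simple roots have the same length, so the diagram is simply laced. The associated Dynkin diagram is a chain of 2 nodes with single edges (A_2), so the type is A_2 (the algebra sl(3)).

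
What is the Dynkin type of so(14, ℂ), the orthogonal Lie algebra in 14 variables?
This is so(14) with 14 even, which has dimension 14(14-1)/2 = 91 and rank 14/2 = 7. In the classification of classical Lie algebras, the orthogonal algebra so(2n) in an even number of variables has type D_n; here n = 7, so the Dynkin diagram is a chain of 5 nodes with a fork of two nodes at one end (D_7). Hence the type is D_7.

D7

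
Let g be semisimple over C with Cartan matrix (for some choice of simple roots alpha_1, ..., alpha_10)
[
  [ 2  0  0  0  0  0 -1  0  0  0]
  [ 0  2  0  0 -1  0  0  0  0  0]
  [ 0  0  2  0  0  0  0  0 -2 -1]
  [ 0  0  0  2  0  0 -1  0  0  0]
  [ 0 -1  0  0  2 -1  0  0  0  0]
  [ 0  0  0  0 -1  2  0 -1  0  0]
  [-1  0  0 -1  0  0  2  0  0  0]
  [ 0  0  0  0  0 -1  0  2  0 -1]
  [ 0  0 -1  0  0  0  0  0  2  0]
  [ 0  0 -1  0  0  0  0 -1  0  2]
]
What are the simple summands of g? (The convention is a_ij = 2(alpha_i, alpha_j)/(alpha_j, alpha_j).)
The diagram associated to this matrix has two connected components: the simple roots {alpha_1, alpha_4, alpha_7} form a chain of 3 nodes with single edges (A_3), and {alpha_2, alpha_3, alpha_5, alpha_6, alpha_8, alpha_9, alpha_10} form a chain of 7 nodes with a double edge at one end; the terminal node there is the unique short simple root (B_7). A semisimple Lie algebra decomposes uniquely as the direct sum of simple ideals, one per connected component of its Dynkin diagram, so g ≅ A_3 ⊕ B_7 (dimension 15 + 105 = 120).

type A_3 + type B_7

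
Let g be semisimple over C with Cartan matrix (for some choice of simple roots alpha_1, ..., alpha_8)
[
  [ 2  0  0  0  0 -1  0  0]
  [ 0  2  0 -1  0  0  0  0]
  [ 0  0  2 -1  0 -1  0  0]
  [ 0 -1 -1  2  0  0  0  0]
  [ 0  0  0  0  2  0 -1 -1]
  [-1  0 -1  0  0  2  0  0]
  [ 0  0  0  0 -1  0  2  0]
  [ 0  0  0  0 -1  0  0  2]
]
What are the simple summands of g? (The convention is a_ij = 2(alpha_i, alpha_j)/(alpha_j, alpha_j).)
A3 + A5

The diagram associated to this matrix has two connected components: the simple roots {alpha_5, alpha_7, alpha_8} form a chain of 3 nodes with single edges (A_3), and {alpha_1, alpha_2, alpha_3, alpha_4, alpha_6} form a chain of 5 nodes with single edges (A_5). A semisimple Lie algebra decomposes uniquely as the direct sum of simple ideals, one per connected component of its Dynkin diagram, so g ≅ A_3 ⊕ A_5 (dimension 15 + 35 = 50).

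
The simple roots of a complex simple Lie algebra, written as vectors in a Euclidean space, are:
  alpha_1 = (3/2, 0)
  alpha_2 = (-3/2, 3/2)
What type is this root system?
Compute the Cartan integers a_ij = 2(alpha_i, alpha_j)/(alpha_j, alpha_j); the resulting 2x2 Cartan matrix is
[[2, -1], [-2, 2]].
The roots have two lengths (squared-length ratio 2:1); the short ones are alpha_{1}. The associated Dynkin diagram is a chain of 2 nodes with a double edge at one end; the terminal node there is the unique short simple root (B_2), so the type is B_2 (the algebra so(5)).

B_2 (so(5))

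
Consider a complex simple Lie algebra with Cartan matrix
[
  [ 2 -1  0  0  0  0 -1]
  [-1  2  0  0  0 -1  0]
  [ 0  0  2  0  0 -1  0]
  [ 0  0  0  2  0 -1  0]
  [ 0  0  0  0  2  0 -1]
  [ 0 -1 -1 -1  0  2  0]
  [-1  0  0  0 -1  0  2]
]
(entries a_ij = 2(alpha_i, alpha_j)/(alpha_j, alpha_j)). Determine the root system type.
The matrix has rank 7 with 2's on the diagonal. Reading the off-diagonal entries as Dynkin edges (a single edge where a_ij = a_ji = -1; a double or triple edge where a_ij * a_ji = 2 or 3), the diagram is a chain of 5 nodes with a fork of two nodes at one end (D_7). One simple-root ordering that puts it in standard form is (alpha_5, alpha_7, alpha_1, alpha_2, alpha_6, alpha_3, alpha_4). So the algebra is type D_7, i.e. so(14).

D_7 (so(14))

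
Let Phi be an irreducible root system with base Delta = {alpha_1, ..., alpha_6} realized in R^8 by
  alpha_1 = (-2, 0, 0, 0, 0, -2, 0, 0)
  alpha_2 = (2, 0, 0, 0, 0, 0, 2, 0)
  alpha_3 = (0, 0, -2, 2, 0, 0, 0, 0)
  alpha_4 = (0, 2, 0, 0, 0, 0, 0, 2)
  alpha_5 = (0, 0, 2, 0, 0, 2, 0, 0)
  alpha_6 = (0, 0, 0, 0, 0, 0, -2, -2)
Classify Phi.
A6

Compute the Cartan integers a_ij = 2(alpha_i, alpha_j)/(alpha_j, alpha_j); the resulting 6x6 Cartan matrix is
[[2, -1, 0, 0, -1, 0], [-1, 2, 0, 0, 0, -1], [0, 0, 2, 0, -1, 0], [0, 0, 0, 2, 0, -1], [-1, 0, -1, 0, 2, 0], [0, -1, 0, -1, 0, 2]].
All simple roots have the same length, so the diagram is simply laced. The associated Dynkin diagram is a chain of 6 nodes with single edges (A_6), so the type is A_6 (the algebra sl(7)).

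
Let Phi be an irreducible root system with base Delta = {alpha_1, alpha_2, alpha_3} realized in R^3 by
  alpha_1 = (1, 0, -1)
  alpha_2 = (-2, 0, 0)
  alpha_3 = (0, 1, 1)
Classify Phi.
C3

Compute the Cartan integers a_ij = 2(alpha_i, alpha_j)/(alpha_j, alpha_j); the resulting 3x3 Cartan matrix is
[[2, -1, -1], [-2, 2, 0], [-1, 0, 2]].
The roots have two lengths (squared-length ratio 2:1); the short ones are alpha_{1,3}. The associated Dynkin diagram is a chain of 3 nodes with a double edge at one end; the terminal node there is the unique long simple root (C_3), so the type is C_3 (the algebra sp(6)).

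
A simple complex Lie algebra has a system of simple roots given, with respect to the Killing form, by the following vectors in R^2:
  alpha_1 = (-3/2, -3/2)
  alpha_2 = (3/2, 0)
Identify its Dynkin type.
Compute the Cartan integers a_ij = 2(alpha_i, alpha_j)/(alpha_j, alpha_j); the resulting 2x2 Cartan matrix is
[[2, -2], [-1, 2]].
The roots have two lengths (squared-length ratio 2:1); the short ones are alpha_{2}. The associated Dynkin diagram is a chain of 2 nodes with a double edge at one end; the terminal node there is the unique short simple root (B_2), so the type is B_2 (the algebra so(5)).

B2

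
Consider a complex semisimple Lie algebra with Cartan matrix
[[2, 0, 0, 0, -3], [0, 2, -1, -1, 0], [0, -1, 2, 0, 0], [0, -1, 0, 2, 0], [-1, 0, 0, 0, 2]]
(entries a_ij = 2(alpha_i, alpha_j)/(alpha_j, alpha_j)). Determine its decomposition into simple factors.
A3 ⊕ G2

The diagram associated to this matrix has two connected components: the simple roots {alpha_2, alpha_3, alpha_4} form a chain of 3 nodes with single edges (A_3), and {alpha_1, alpha_5} form two nodes joined by a triple edge (G_2). A semisimple Lie algebra decomposes uniquely as the direct sum of simple ideals, one per connected component of its Dynkin diagram, so g ≅ A_3 ⊕ G_2 (dimension 15 + 14 = 29).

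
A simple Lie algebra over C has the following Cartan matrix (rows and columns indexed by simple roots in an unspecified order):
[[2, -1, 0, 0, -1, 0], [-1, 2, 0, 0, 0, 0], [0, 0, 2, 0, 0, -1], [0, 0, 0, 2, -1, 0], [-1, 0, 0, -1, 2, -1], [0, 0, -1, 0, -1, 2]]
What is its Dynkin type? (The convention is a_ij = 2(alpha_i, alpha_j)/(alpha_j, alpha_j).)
The matrix has rank 6 with 2's on the diagonal. Reading the off-diagonal entries as Dynkin edges (a single edge where a_ij = a_ji = -1; a double or triple edge where a_ij * a_ji = 2 or 3), the diagram is a chain of 5 nodes with one extra node attached to the third node from one end (E_6). One simple-root ordering that puts it in standard form is (alpha_2, alpha_4, alpha_1, alpha_5, alpha_6, alpha_3). So the algebra is type E_6.

E_6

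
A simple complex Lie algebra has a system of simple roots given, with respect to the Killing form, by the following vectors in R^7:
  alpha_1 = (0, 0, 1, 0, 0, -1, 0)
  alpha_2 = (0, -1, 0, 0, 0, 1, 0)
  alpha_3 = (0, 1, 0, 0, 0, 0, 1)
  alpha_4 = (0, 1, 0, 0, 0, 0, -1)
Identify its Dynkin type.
Compute the Cartan integers a_ij = 2(alpha_i, alpha_j)/(alpha_j, alpha_j); the resulting 4x4 Cartan matrix is
[[2, -1, 0, 0], [-1, 2, -1, -1], [0, -1, 2, 0], [0, -1, 0, 2]].
All simple roots have the same length, so the diagram is simply laced. The associated Dynkin diagram is a chain of 2 nodes with a fork of two nodes at one end (D_4), so the type is D_4 (the algebra so(8)).

D_4 (so(8))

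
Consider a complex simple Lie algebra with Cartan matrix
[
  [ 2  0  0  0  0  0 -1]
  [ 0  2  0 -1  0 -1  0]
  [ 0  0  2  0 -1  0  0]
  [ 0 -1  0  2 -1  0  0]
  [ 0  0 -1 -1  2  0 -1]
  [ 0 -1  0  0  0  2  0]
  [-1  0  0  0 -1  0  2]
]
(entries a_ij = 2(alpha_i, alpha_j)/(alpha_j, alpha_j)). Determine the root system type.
The matrix has rank 7 with 2's on the diagonal. Reading the off-diagonal entries as Dynkin edges (a single edge where a_ij = a_ji = -1; a double or triple edge where a_ij * a_ji = 2 or 3), the diagram is a chain of 6 nodes with one extra node attached to the third node from one end (E_7). One simple-root ordering that puts it in standard form is (alpha_1, alpha_3, alpha_7, alpha_5, alpha_4, alpha_2, alpha_6). So the algebra is type E_7.

E7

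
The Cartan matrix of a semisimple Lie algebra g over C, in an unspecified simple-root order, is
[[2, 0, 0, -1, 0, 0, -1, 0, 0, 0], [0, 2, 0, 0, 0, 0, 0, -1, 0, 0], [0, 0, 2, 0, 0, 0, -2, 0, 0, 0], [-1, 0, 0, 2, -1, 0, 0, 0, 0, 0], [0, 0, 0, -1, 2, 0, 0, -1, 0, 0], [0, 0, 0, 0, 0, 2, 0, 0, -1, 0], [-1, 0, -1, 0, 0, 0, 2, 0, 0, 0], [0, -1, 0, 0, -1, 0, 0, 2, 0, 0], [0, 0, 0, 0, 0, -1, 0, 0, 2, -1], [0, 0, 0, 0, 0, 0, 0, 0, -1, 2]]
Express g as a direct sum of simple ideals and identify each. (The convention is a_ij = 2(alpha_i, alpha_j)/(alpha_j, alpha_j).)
A3 ⊕ C7

The diagram associated to this matrix has two connected components: the simple roots {alpha_6, alpha_9, alpha_10} form a chain of 3 nodes with single edges (A_3), and {alpha_1, alpha_2, alpha_3, alpha_4, alpha_5, alpha_7, alpha_8} form a chain of 7 nodes with a double edge at one end; the terminal node there is the unique long simple root (C_7). A semisimple Lie algebra decomposes uniquely as the direct sum of simple ideals, one per connected component of its Dynkin diagram, so g ≅ A_3 ⊕ C_7 (dimension 15 + 105 = 120).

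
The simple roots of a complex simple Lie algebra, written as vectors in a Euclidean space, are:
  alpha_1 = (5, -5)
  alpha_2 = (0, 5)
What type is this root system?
Compute the Cartan integers a_ij = 2(alpha_i, alpha_j)/(alpha_j, alpha_j); the resulting 2x2 Cartan matrix is
[[2, -2], [-1, 2]].
The roots have two lengths (squared-length ratio 2:1); the short ones are alpha_{2}. The associated Dynkin diagram is a chain of 2 nodes with a double edge at one end; the terminal node there is the unique short simple root (B_2), so the type is B_2 (the algebra so(5)).

B_2 (so(5))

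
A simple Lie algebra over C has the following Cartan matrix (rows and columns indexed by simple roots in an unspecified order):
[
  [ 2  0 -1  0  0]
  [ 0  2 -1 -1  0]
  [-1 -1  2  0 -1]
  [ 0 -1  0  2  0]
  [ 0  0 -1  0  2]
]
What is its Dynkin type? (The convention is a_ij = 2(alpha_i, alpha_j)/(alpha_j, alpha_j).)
type D_5

The matrix has rank 5 with 2's on the diagonal. Reading the off-diagonal entries as Dynkin edges (a single edge where a_ij = a_ji = -1; a double or triple edge where a_ij * a_ji = 2 or 3), the diagram is a chain of 3 nodes with a fork of two nodes at one end (D_5). One simple-root ordering that puts it in standard form is (alpha_4, alpha_2, alpha_3, alpha_5, alpha_1). So the algebra is type D_5, i.e. so(10).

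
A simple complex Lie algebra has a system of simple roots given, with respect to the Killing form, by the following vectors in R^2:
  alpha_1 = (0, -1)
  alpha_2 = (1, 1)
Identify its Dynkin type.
B_2 (so(5))

Compute the Cartan integers a_ij = 2(alpha_i, alpha_j)/(alpha_j, alpha_j); the resulting 2x2 Cartan matrix is
[[2, -1], [-2, 2]].
The roots have two lengths (squared-length ratio 2:1); the short ones are alpha_{1}. The associated Dynkin diagram is a chain of 2 nodes with a double edge at one end; the terminal node there is the unique short simple root (B_2), so the type is B_2 (the algebra so(5)).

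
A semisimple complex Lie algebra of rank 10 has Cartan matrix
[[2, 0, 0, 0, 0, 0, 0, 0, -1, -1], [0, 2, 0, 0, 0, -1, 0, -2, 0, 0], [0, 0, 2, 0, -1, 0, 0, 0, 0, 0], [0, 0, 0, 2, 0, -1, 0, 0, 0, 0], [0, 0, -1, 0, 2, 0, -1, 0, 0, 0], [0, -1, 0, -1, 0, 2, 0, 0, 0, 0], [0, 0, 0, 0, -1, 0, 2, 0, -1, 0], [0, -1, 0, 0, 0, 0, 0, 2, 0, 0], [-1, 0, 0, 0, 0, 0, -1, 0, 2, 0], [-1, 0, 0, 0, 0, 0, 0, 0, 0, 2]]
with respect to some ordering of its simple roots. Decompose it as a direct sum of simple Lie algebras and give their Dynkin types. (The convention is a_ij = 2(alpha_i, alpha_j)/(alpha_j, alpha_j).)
The diagram associated to this matrix has two connected components: the simple roots {alpha_1, alpha_3, alpha_5, alpha_7, alpha_9, alpha_10} form a chain of 6 nodes with single edges (A_6), and {alpha_2, alpha_4, alpha_6, alpha_8} form a chain of 4 nodes with a double edge at one end; the terminal node there is the unique short simple root (B_4). A semisimple Lie algebra decomposes uniquely as the direct sum of simple ideals, one per connected component of its Dynkin diagram, so g ≅ A_6 ⊕ B_4 (dimension 48 + 36 = 84).

A_6 + B_4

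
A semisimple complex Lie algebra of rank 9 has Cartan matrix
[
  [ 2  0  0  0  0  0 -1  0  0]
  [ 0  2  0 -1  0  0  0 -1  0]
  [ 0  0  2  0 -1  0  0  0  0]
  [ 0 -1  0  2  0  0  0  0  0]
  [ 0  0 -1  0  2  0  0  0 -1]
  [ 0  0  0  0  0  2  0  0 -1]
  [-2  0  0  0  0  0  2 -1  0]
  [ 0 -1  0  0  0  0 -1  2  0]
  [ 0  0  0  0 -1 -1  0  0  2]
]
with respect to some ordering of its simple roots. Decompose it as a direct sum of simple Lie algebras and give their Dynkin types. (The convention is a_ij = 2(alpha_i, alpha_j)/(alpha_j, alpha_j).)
The diagram associated to this matrix has two connected components: the simple roots {alpha_3, alpha_5, alpha_6, alpha_9} form a chain of 4 nodes with single edges (A_4), and {alpha_1, alpha_2, alpha_4, alpha_7, alpha_8} form a chain of 5 nodes with a double edge at one end; the terminal node there is the unique short simple root (B_5). A semisimple Lie algebra decomposes uniquely as the direct sum of simple ideals, one per connected component of its Dynkin diagram, so g ≅ A_4 ⊕ B_5 (dimension 24 + 55 = 79).

A_4 (sl(5)) ⊕ B_5 (so(11))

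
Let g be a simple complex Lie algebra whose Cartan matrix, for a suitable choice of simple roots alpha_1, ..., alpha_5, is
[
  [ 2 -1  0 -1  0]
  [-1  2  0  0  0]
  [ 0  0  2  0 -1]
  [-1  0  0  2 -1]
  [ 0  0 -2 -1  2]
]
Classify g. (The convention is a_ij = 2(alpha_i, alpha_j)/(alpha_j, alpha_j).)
The matrix has rank 5 with 2's on the diagonal. Reading the off-diagonal entries as Dynkin edges (a single edge where a_ij = a_ji = -1; a double or triple edge where a_ij * a_ji = 2 or 3), the diagram is a chain of 5 nodes with a double edge at one end; the terminal node there is the unique short simple root (B_5). One simple-root ordering that puts it in standard form is (alpha_2, alpha_1, alpha_4, alpha_5, alpha_3). So the algebra is type B_5, i.e. so(11).

type B_5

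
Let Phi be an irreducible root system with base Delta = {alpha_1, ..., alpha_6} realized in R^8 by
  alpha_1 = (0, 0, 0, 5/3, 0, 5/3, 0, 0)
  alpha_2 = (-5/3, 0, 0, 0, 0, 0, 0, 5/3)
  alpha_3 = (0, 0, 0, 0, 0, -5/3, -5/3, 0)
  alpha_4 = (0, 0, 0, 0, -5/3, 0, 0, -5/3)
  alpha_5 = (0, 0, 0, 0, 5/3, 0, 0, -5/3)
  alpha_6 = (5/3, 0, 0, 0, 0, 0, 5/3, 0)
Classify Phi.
Compute the Cartan integers a_ij = 2(alpha_i, alpha_j)/(alpha_j, alpha_j); the resulting 6x6 Cartan matrix is
[[2, 0, -1, 0, 0, 0], [0, 2, 0, -1, -1, -1], [-1, 0, 2, 0, 0, -1], [0, -1, 0, 2, 0, 0], [0, -1, 0, 0, 2, 0], [0, -1, -1, 0, 0, 2]].
All simple roots have the same length, so the diagram is simply laced. The associated Dynkin diagram is a chain of 4 nodes with a fork of two nodes at one end (D_6), so the type is D_6 (the algebra so(12)).

D_6 (so(12))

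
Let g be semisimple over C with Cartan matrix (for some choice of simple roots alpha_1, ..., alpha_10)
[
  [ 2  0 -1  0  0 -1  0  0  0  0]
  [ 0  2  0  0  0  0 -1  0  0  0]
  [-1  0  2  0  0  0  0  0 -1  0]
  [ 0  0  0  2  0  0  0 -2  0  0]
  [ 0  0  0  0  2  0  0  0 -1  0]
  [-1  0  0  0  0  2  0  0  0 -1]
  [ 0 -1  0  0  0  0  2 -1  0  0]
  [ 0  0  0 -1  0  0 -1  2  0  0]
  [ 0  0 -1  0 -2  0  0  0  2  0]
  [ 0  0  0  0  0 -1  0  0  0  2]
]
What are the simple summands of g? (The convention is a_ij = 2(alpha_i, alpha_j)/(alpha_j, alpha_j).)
type B_6 ⊕ type C_4

The diagram associated to this matrix has two connected components: the simple roots {alpha_1, alpha_3, alpha_5, alpha_6, alpha_9, alpha_10} form a chain of 6 nodes with a double edge at one end; the terminal node there is the unique short simple root (B_6), and {alpha_2, alpha_4, alpha_7, alpha_8} form a chain of 4 nodes with a double edge at one end; the terminal node there is the unique long simple root (C_4). A semisimple Lie algebra decomposes uniquely as the direct sum of simple ideals, one per connected component of its Dynkin diagram, so g ≅ B_6 ⊕ C_4 (dimension 78 + 36 = 114).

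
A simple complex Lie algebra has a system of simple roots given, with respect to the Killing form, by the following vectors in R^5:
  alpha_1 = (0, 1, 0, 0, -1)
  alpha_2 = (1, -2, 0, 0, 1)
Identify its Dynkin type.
Compute the Cartan integers a_ij = 2(alpha_i, alpha_j)/(alpha_j, alpha_j); the resulting 2x2 Cartan matrix is
[[2, -1], [-3, 2]].
The roots have two lengths (squared-length ratio 3:1); the short ones are alpha_{1}. The associated Dynkin diagram is two nodes joined by a triple edge (G_2), so the type is G_2.

G_2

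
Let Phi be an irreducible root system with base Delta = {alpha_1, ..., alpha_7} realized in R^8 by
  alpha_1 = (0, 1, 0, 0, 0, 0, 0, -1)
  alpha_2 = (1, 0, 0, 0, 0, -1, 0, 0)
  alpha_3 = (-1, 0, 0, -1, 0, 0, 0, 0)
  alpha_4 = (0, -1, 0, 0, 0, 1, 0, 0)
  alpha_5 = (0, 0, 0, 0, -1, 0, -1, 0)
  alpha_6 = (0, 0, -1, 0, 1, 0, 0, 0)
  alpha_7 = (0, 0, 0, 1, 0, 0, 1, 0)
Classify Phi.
type A_7

Compute the Cartan integers a_ij = 2(alpha_i, alpha_j)/(alpha_j, alpha_j); the resulting 7x7 Cartan matrix is
[[2, 0, 0, -1, 0, 0, 0], [0, 2, -1, -1, 0, 0, 0], [0, -1, 2, 0, 0, 0, -1], [-1, -1, 0, 2, 0, 0, 0], [0, 0, 0, 0, 2, -1, -1], [0, 0, 0, 0, -1, 2, 0], [0, 0, -1, 0, -1, 0, 2]].
All simple roots have the same length, so the diagram is simply laced. The associated Dynkin diagram is a chain of 7 nodes with single edges (A_7), so the type is A_7 (the algebra sl(8)).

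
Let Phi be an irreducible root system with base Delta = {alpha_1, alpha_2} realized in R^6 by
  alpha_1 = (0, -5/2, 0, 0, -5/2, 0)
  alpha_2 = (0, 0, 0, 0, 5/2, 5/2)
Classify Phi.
Compute the Cartan integers a_ij = 2(alpha_i, alpha_j)/(alpha_j, alpha_j); the resulting 2x2 Cartan matrix is
[[2, -1], [-1, 2]].
All simple roots have the same length, so the diagram is simply laced. The associated Dynkin diagram is a chain of 2 nodes with single edges (A_2), so the type is A_2 (the algebra sl(3)).

A_2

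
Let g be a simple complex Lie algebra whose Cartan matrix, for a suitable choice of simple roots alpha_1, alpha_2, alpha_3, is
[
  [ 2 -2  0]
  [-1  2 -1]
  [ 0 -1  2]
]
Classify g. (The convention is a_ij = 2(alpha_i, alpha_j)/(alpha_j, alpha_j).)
C3

The matrix has rank 3 with 2's on the diagonal. Reading the off-diagonal entries as Dynkin edges (a single edge where a_ij = a_ji = -1; a double or triple edge where a_ij * a_ji = 2 or 3), the diagram is a chain of 3 nodes with a double edge at one end; the terminal node there is the unique long simple root (C_3). One simple-root ordering that puts it in standard form is (alpha_3, alpha_2, alpha_1). So the algebra is type C_3, i.e. sp(6).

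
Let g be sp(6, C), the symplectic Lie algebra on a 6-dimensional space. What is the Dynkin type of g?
This is sp(6), which has dimension 6(6+1)/2 = 21 and rank 6/2 = 3. In the classification of classical Lie algebras, the symplectic algebra sp(2n) has type C_n; here n = 3, so the Dynkin diagram is a chain of 3 nodes with a double edge at one end; the terminal node there is the unique long simple root (C_3). Hence the type is C_3.

type C_3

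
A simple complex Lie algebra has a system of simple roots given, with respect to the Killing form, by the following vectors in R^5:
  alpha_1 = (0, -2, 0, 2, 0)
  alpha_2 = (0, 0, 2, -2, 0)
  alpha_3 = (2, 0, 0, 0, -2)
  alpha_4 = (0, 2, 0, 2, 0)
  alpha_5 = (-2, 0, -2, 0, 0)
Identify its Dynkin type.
Compute the Cartan integers a_ij = 2(alpha_i, alpha_j)/(alpha_j, alpha_j); the resulting 5x5 Cartan matrix is
[[2, -1, 0, 0, 0], [-1, 2, 0, -1, -1], [0, 0, 2, 0, -1], [0, -1, 0, 2, 0], [0, -1, -1, 0, 2]].
All simple roots have the same length, so the diagram is simply laced. The associated Dynkin diagram is a chain of 3 nodes with a fork of two nodes at one end (D_5), so the type is D_5 (the algebra so(10)).

D_5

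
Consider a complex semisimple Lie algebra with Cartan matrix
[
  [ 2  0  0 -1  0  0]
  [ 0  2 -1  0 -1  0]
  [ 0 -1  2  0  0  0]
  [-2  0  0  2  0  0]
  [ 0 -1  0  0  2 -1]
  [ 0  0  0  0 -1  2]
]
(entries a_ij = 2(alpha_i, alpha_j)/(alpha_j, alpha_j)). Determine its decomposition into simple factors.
The diagram associated to this matrix has two connected components: the simple roots {alpha_2, alpha_3, alpha_5, alpha_6} form a chain of 4 nodes with single edges (A_4), and {alpha_1, alpha_4} form a chain of 2 nodes with a double edge at one end; the terminal node there is the unique short simple root (B_2). A semisimple Lie algebra decomposes uniquely as the direct sum of simple ideals, one per connected component of its Dynkin diagram, so g ≅ A_4 ⊕ B_2 (dimension 24 + 10 = 34).

A_4 ⊕ B_2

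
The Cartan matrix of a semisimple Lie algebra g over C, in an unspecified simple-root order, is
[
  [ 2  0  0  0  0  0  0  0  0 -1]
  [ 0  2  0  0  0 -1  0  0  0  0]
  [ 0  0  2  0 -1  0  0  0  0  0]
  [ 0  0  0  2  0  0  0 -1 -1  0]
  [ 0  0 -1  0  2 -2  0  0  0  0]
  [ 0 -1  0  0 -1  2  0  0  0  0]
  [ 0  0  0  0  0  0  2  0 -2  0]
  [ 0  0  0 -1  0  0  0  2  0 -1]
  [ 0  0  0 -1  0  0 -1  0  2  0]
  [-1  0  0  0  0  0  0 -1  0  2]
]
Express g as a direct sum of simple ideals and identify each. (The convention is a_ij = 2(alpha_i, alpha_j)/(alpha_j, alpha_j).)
The diagram associated to this matrix has two connected components: the simple roots {alpha_1, alpha_4, alpha_7, alpha_8, alpha_9, alpha_10} form a chain of 6 nodes with a double edge at one end; the terminal node there is the unique long simple root (C_6), and {alpha_2, alpha_3, alpha_5, alpha_6} form a chain of 4 nodes with a double edge between the middle two (F_4). A semisimple Lie algebra decomposes uniquely as the direct sum of simple ideals, one per connected component of its Dynkin diagram, so g ≅ C_6 ⊕ F_4 (dimension 78 + 52 = 130).

type C_6 ⊕ type F_4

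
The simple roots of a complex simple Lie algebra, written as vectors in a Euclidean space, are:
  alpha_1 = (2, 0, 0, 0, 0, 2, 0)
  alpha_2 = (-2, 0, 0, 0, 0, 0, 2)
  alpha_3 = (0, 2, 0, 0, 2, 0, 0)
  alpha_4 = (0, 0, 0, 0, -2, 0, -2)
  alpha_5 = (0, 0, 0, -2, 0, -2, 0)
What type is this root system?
A_5

Compute the Cartan integers a_ij = 2(alpha_i, alpha_j)/(alpha_j, alpha_j); the resulting 5x5 Cartan matrix is
[[2, -1, 0, 0, -1], [-1, 2, 0, -1, 0], [0, 0, 2, -1, 0], [0, -1, -1, 2, 0], [-1, 0, 0, 0, 2]].
All simple roots have the same length, so the diagram is simply laced. The associated Dynkin diagram is a chain of 5 nodes with single edges (A_5), so the type is A_5 (the algebra sl(6)).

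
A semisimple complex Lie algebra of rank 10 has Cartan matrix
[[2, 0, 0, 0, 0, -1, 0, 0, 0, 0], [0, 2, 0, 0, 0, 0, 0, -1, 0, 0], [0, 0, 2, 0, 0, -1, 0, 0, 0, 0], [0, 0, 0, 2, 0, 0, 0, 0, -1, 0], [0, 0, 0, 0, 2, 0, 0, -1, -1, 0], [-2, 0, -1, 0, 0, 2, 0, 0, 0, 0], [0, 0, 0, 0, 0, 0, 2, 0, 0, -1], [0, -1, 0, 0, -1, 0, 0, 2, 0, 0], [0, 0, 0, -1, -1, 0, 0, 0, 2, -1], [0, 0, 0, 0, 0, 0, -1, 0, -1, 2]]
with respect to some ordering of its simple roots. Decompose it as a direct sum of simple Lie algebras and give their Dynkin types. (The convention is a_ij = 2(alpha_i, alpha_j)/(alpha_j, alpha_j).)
B_3 (so(7)) + E_7

The diagram associated to this matrix has two connected components: the simple roots {alpha_1, alpha_3, alpha_6} form a chain of 3 nodes with a double edge at one end; the terminal node there is the unique short simple root (B_3), and {alpha_2, alpha_4, alpha_5, alpha_7, alpha_8, alpha_9, alpha_10} form a chain of 6 nodes with one extra node attached to the third node from one end (E_7). A semisimple Lie algebra decomposes uniquely as the direct sum of simple ideals, one per connected component of its Dynkin diagram, so g ≅ B_3 ⊕ E_7 (dimension 21 + 133 = 154).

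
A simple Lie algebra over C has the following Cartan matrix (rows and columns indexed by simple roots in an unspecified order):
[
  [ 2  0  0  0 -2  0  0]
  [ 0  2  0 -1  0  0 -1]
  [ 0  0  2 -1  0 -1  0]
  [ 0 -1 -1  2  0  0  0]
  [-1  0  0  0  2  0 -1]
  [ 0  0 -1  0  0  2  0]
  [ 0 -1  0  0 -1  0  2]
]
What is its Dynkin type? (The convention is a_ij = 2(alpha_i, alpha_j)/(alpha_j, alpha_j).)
C_7

The matrix has rank 7 with 2's on the diagonal. Reading the off-diagonal entries as Dynkin edges (a single edge where a_ij = a_ji = -1; a double or triple edge where a_ij * a_ji = 2 or 3), the diagram is a chain of 7 nodes with a double edge at one end; the terminal node there is the unique long simple root (C_7). One simple-root ordering that puts it in standard form is (alpha_6, alpha_3, alpha_4, alpha_2, alpha_7, alpha_5, alpha_1). So the algebra is type C_7, i.e. sp(14).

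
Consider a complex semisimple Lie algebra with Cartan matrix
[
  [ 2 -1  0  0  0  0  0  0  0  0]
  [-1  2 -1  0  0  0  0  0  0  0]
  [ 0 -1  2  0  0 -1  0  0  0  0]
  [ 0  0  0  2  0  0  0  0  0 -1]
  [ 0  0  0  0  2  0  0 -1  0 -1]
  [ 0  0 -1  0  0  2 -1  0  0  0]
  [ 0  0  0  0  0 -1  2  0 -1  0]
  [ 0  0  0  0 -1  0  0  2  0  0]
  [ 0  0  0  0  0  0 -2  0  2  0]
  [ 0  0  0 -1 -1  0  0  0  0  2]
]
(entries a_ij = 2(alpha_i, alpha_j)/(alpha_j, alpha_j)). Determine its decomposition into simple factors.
The diagram associated to this matrix has two connected components: the simple roots {alpha_4, alpha_5, alpha_8, alpha_10} form a chain of 4 nodes with single edges (A_4), and {alpha_1, alpha_2, alpha_3, alpha_6, alpha_7, alpha_9} form a chain of 6 nodes with a double edge at one end; the terminal node there is the unique long simple root (C_6). A semisimple Lie algebra decomposes uniquely as the direct sum of simple ideals, one per connected component of its Dynkin diagram, so g ≅ A_4 ⊕ C_6 (dimension 24 + 78 = 102).

A4 + C6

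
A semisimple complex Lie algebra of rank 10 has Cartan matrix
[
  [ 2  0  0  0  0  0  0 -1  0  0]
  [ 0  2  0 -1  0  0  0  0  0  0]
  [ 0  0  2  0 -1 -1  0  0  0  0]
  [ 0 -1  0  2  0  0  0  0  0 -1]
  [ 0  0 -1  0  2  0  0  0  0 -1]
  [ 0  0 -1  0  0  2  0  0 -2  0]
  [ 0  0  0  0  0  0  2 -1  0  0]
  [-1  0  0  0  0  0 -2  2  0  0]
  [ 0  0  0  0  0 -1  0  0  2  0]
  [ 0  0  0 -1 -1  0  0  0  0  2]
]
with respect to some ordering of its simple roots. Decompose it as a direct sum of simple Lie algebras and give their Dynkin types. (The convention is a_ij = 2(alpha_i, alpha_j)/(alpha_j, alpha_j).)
type B_3 ⊕ type B_7

The diagram associated to this matrix has two connected components: the simple roots {alpha_1, alpha_7, alpha_8} form a chain of 3 nodes with a double edge at one end; the terminal node there is the unique short simple root (B_3), and {alpha_2, alpha_3, alpha_4, alpha_5, alpha_6, alpha_9, alpha_10} form a chain of 7 nodes with a double edge at one end; the terminal node there is the unique short simple root (B_7). A semisimple Lie algebra decomposes uniquely as the direct sum of simple ideals, one per connected component of its Dynkin diagram, so g ≅ B_3 ⊕ B_7 (dimension 21 + 105 = 126).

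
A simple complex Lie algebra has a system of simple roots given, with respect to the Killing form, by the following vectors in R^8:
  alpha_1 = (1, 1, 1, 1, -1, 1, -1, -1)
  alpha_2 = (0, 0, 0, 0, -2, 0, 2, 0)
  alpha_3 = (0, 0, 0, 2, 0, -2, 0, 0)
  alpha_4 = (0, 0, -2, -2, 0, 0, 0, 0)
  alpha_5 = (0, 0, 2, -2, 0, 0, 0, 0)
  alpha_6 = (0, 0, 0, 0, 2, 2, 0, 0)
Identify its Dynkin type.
E_6

Compute the Cartan integers a_ij = 2(alpha_i, alpha_j)/(alpha_j, alpha_j); the resulting 6x6 Cartan matrix is
[[2, 0, 0, -1, 0, 0], [0, 2, 0, 0, 0, -1], [0, 0, 2, -1, -1, -1], [-1, 0, -1, 2, 0, 0], [0, 0, -1, 0, 2, 0], [0, -1, -1, 0, 0, 2]].
All simple roots have the same length, so the diagram is simply laced. The associated Dynkin diagram is a chain of 5 nodes with one extra node attached to the third node from one end (E_6), so the type is E_6.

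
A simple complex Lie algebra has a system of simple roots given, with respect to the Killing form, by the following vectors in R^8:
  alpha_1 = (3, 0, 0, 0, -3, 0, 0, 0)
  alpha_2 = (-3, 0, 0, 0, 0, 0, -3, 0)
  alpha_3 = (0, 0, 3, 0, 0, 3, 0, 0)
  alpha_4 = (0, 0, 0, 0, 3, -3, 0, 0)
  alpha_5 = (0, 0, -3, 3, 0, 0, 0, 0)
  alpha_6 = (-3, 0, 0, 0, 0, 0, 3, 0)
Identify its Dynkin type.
Compute the Cartan integers a_ij = 2(alpha_i, alpha_j)/(alpha_j, alpha_j); the resulting 6x6 Cartan matrix is
[[2, -1, 0, -1, 0, -1], [-1, 2, 0, 0, 0, 0], [0, 0, 2, -1, -1, 0], [-1, 0, -1, 2, 0, 0], [0, 0, -1, 0, 2, 0], [-1, 0, 0, 0, 0, 2]].
All simple roots have the same length, so the diagram is simply laced. The associated Dynkin diagram is a chain of 4 nodes with a fork of two nodes at one end (D_6), so the type is D_6 (the algebra so(12)).

D6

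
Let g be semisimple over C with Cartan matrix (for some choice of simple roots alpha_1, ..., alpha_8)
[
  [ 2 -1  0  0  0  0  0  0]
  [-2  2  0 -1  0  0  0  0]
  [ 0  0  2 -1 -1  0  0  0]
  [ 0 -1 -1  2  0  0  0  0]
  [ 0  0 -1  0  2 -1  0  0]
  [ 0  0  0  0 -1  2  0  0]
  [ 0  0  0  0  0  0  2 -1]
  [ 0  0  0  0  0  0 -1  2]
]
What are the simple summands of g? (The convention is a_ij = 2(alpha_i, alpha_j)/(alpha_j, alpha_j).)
type A_2 ⊕ type B_6

The diagram associated to this matrix has two connected components: the simple roots {alpha_7, alpha_8} form a chain of 2 nodes with single edges (A_2), and {alpha_1, alpha_2, alpha_3, alpha_4, alpha_5, alpha_6} form a chain of 6 nodes with a double edge at one end; the terminal node there is the unique short simple root (B_6). A semisimple Lie algebra decomposes uniquely as the direct sum of simple ideals, one per connected component of its Dynkin diagram, so g ≅ A_2 ⊕ B_6 (dimension 8 + 78 = 86).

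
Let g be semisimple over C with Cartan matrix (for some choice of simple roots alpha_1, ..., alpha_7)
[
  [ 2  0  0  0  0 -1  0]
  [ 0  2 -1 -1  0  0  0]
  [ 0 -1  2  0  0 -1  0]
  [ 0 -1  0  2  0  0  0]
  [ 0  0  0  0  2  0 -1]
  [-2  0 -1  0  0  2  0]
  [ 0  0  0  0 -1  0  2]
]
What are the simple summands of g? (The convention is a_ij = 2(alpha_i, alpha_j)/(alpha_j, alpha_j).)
The diagram associated to this matrix has two connected components: the simple roots {alpha_5, alpha_7} form a chain of 2 nodes with single edges (A_2), and {alpha_1, alpha_2, alpha_3, alpha_4, alpha_6} form a chain of 5 nodes with a double edge at one end; the terminal node there is the unique short simple root (B_5). A semisimple Lie algebra decomposes uniquely as the direct sum of simple ideals, one per connected component of its Dynkin diagram, so g ≅ A_2 ⊕ B_5 (dimension 8 + 55 = 63).

A_2 + B_5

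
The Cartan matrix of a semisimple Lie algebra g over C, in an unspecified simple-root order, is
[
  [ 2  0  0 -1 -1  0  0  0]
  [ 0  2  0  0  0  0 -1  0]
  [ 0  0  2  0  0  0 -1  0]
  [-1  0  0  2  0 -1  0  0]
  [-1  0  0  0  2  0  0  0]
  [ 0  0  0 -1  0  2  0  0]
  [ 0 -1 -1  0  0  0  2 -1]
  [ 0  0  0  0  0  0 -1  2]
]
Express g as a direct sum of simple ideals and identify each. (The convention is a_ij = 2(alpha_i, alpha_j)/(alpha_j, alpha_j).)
The diagram associated to this matrix has two connected components: the simple roots {alpha_1, alpha_4, alpha_5, alpha_6} form a chain of 4 nodes with single edges (A_4), and {alpha_2, alpha_3, alpha_7, alpha_8} form a chain of 2 nodes with a fork of two nodes at one end (D_4). A semisimple Lie algebra decomposes uniquely as the direct sum of simple ideals, one per connected component of its Dynkin diagram, so g ≅ A_4 ⊕ D_4 (dimension 24 + 28 = 52).

A_4 (sl(5)) ⊕ D_4 (so(8))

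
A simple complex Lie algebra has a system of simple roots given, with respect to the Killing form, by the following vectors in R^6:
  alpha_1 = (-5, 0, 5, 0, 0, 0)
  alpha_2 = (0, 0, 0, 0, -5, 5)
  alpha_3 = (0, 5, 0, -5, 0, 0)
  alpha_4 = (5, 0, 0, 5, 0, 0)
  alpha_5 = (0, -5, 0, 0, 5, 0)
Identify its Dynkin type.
type A_5

Compute the Cartan integers a_ij = 2(alpha_i, alpha_j)/(alpha_j, alpha_j); the resulting 5x5 Cartan matrix is
[[2, 0, 0, -1, 0], [0, 2, 0, 0, -1], [0, 0, 2, -1, -1], [-1, 0, -1, 2, 0], [0, -1, -1, 0, 2]].
All simple roots have the same length, so the diagram is simply laced. The associated Dynkin diagram is a chain of 5 nodes with single edges (A_5), so the type is A_5 (the algebra sl(6)).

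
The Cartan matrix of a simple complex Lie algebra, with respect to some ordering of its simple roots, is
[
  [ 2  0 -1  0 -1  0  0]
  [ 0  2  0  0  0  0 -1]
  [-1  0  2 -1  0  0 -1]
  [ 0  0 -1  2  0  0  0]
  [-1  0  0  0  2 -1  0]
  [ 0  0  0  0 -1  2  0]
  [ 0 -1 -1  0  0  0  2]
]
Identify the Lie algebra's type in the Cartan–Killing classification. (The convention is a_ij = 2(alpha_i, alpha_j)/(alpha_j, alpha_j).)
The matrix has rank 7 with 2's on the diagonal. Reading the off-diagonal entries as Dynkin edges (a single edge where a_ij = a_ji = -1; a double or triple edge where a_ij * a_ji = 2 or 3), the diagram is a chain of 6 nodes with one extra node attached to the third node from one end (E_7). One simple-root ordering that puts it in standard form is (alpha_2, alpha_4, alpha_7, alpha_3, alpha_1, alpha_5, alpha_6). So the algebra is type E_7.

E_7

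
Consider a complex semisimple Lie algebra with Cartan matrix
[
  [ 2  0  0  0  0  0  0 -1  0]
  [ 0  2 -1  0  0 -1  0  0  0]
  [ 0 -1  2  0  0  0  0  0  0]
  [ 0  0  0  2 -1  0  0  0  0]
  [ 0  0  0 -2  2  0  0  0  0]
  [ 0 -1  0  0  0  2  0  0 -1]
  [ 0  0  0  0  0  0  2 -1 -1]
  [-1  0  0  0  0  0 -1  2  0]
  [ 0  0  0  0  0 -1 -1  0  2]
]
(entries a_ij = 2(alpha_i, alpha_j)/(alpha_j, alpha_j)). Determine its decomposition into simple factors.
The diagram associated to this matrix has two connected components: the simple roots {alpha_1, alpha_2, alpha_3, alpha_6, alpha_7, alpha_8, alpha_9} form a chain of 7 nodes with single edges (A_7), and {alpha_4, alpha_5} form a chain of 2 nodes with a double edge at one end; the terminal node there is the unique short simple root (B_2). A semisimple Lie algebra decomposes uniquely as the direct sum of simple ideals, one per connected component of its Dynkin diagram, so g ≅ A_7 ⊕ B_2 (dimension 63 + 10 = 73).

A_7 (sl(8)) ⊕ B_2 (so(5))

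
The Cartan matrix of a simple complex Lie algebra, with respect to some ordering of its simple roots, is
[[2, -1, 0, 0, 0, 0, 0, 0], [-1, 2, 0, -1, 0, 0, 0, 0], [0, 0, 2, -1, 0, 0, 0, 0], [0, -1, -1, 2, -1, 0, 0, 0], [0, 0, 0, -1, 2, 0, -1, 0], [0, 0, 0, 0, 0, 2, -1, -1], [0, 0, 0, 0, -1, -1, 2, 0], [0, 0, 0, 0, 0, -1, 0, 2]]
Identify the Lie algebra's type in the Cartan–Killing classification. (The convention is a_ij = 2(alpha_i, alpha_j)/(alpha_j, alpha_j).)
The matrix has rank 8 with 2's on the diagonal. Reading the off-diagonal entries as Dynkin edges (a single edge where a_ij = a_ji = -1; a double or triple edge where a_ij * a_ji = 2 or 3), the diagram is a chain of 7 nodes with one extra node attached to the third node from one end (E_8). One simple-root ordering that puts it in standard form is (alpha_1, alpha_3, alpha_2, alpha_4, alpha_5, alpha_7, alpha_6, alpha_8). So the algebra is type E_8.

E_8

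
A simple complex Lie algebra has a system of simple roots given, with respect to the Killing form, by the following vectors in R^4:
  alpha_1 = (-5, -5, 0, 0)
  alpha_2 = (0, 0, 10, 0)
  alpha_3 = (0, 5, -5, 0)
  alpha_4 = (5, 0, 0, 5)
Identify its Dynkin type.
Compute the Cartan integers a_ij = 2(alpha_i, alpha_j)/(alpha_j, alpha_j); the resulting 4x4 Cartan matrix is
[[2, 0, -1, -1], [0, 2, -2, 0], [-1, -1, 2, 0], [-1, 0, 0, 2]].
The roots have two lengths (squared-length ratio 2:1); the short ones are alpha_{1,3,4}. The associated Dynkin diagram is a chain of 4 nodes with a double edge at one end; the terminal node there is the unique long simple root (C_4), so the type is C_4 (the algebra sp(8)).

C4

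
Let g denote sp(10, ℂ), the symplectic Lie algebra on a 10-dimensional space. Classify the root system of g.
type C_5

This is sp(10), which has dimension 10(10+1)/2 = 55 and rank 10/2 = 5. In the classification of classical Lie algebras, the symplectic algebra sp(2n) has type C_n; here n = 5, so the Dynkin diagram is a chain of 5 nodes with a double edge at one end; the terminal node there is the unique long simple root (C_5). Hence the type is C_5.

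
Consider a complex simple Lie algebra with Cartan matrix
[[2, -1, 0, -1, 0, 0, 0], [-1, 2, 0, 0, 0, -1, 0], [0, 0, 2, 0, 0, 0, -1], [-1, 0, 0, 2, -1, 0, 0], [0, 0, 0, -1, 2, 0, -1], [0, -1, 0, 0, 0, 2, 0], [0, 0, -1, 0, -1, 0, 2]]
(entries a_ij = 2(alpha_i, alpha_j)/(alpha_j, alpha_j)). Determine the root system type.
A_7

The matrix has rank 7 with 2's on the diagonal. Reading the off-diagonal entries as Dynkin edges (a single edge where a_ij = a_ji = -1; a double or triple edge where a_ij * a_ji = 2 or 3), the diagram is a chain of 7 nodes with single edges (A_7). One simple-root ordering that puts it in standard form is (alpha_6, alpha_2, alpha_1, alpha_4, alpha_5, alpha_7, alpha_3). So the algebra is type A_7, i.e. sl(8).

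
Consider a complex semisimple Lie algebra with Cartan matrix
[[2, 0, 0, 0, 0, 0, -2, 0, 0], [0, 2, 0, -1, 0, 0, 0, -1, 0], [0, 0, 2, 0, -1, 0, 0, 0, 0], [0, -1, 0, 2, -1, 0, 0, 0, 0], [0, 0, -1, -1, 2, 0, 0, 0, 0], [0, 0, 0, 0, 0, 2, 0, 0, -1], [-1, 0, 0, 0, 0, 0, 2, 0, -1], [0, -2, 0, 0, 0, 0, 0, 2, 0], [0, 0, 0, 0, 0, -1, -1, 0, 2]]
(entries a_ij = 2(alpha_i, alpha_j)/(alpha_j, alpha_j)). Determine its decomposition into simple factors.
The diagram associated to this matrix has two connected components: the simple roots {alpha_1, alpha_6, alpha_7, alpha_9} form a chain of 4 nodes with a double edge at one end; the terminal node there is the unique long simple root (C_4), and {alpha_2, alpha_3, alpha_4, alpha_5, alpha_8} form a chain of 5 nodes with a double edge at one end; the terminal node there is the unique long simple root (C_5). A semisimple Lie algebra decomposes uniquely as the direct sum of simple ideals, one per connected component of its Dynkin diagram, so g ≅ C_4 ⊕ C_5 (dimension 36 + 55 = 91).

C_4 ⊕ C_5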